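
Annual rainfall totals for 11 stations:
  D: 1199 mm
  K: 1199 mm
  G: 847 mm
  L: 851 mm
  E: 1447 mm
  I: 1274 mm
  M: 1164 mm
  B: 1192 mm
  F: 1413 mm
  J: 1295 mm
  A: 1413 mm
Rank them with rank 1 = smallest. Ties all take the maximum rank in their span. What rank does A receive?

Sorted (ascending): 847, 851, 1164, 1192, 1199, 1199, 1274, 1295, 1413, 1413, 1447
The 2 values of 1199 occupy positions 5–6 → each gets rank 6.
The 2 values of 1413 occupy positions 9–10 → each gets rank 10.
A has value 1413 mm → rank 10.

10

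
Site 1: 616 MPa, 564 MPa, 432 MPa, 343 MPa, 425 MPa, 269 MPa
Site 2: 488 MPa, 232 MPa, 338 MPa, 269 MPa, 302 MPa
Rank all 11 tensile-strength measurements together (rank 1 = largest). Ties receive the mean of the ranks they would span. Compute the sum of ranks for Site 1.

27.5

Sorted (descending): 616, 564, 488, 432, 425, 343, 338, 302, 269, 269, 232
The 2 values of 269 occupy positions 9–10 → average rank (9+10)/2 = 9.5.
Site 1 values → pooled ranks: 616→1, 564→2, 432→4, 343→6, 425→5, 269→9.5
Rank sum = 1 + 2 + 4 + 6 + 5 + 9.5 = 27.5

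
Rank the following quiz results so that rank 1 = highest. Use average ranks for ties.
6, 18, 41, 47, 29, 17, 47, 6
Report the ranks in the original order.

Sorted (descending): 47, 47, 41, 29, 18, 17, 6, 6
The 2 values of 47 occupy positions 1–2 → average rank (1+2)/2 = 1.5.
The 2 values of 6 occupy positions 7–8 → average rank (7+8)/2 = 7.5.

7.5, 5, 3, 1.5, 4, 6, 1.5, 7.5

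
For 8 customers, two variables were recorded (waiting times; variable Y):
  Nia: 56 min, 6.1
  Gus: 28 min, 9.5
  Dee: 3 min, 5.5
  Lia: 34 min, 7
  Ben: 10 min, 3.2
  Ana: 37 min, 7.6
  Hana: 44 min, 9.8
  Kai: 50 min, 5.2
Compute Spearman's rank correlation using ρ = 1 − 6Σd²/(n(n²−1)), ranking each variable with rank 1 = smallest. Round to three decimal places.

Ranks of variable 1: 8, 3, 1, 4, 2, 5, 6, 7
Ranks of variable 2: 4, 7, 3, 5, 1, 6, 8, 2
d = r₁ − r₂: 4, -4, -2, -1, 1, -1, -2, 5
d²: 16, 16, 4, 1, 1, 1, 4, 25; Σd² = 68
ρ = 1 − 6·68/(8·63) = 1 − 408/504 = 0.190

0.190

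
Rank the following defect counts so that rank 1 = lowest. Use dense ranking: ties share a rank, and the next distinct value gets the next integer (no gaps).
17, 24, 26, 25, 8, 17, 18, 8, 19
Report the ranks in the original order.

2, 5, 7, 6, 1, 2, 3, 1, 4

Sorted (ascending): 8, 8, 17, 17, 18, 19, 24, 25, 26
The 2 values of 8 share dense rank 1.
The 2 values of 17 share dense rank 2.
Remaining distinct values take the next consecutive integers.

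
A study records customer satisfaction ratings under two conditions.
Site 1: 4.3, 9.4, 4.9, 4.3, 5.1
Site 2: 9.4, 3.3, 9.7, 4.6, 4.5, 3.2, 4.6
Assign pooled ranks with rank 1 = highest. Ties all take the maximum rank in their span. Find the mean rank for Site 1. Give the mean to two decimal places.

Sorted (descending): 9.7, 9.4, 9.4, 5.1, 4.9, 4.6, 4.6, 4.5, 4.3, 4.3, 3.3, 3.2
The 2 values of 9.4 occupy positions 2–3 → each gets rank 3.
The 2 values of 4.6 occupy positions 6–7 → each gets rank 7.
The 2 values of 4.3 occupy positions 9–10 → each gets rank 10.
Site 1 values → pooled ranks: 4.3→10, 9.4→3, 4.9→5, 4.3→10, 5.1→4
Mean rank = (10 + 3 + 5 + 10 + 4) / 5 = 6.40

6.40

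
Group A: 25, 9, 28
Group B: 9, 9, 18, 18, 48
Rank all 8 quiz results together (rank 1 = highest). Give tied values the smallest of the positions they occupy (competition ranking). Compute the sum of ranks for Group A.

Sorted (descending): 48, 28, 25, 18, 18, 9, 9, 9
The 2 values of 18 occupy positions 4–5 → each gets rank 4.
The 3 values of 9 occupy positions 6–8 → each gets rank 6.
Group A values → pooled ranks: 25→3, 9→6, 28→2
Rank sum = 3 + 6 + 2 = 11

11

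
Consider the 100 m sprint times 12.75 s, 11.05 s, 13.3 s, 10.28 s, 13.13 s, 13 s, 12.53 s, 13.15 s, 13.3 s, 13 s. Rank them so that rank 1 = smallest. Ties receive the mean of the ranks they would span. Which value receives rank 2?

Sorted (ascending): 10.28, 11.05, 12.53, 12.75, 13, 13, 13.13, 13.15, 13.3, 13.3
The 2 values of 13 occupy positions 5–6 → average rank (5+6)/2 = 5.5.
The 2 values of 13.3 occupy positions 9–10 → average rank (9+10)/2 = 9.5.
Rank 2 → value 11.05.

11.05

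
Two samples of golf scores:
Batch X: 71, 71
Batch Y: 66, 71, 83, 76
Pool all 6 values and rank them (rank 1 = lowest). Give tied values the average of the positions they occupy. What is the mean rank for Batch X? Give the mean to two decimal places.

3.00

Sorted (ascending): 66, 71, 71, 71, 76, 83
The 3 values of 71 occupy positions 2–4 → average rank 3.
Batch X values → pooled ranks: 71→3, 71→3
Mean rank = (3 + 3) / 2 = 3.00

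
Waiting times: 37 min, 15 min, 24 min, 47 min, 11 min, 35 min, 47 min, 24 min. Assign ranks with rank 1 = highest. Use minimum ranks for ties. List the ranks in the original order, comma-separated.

3, 7, 5, 1, 8, 4, 1, 5

Sorted (descending): 47, 47, 37, 35, 24, 24, 15, 11
The 2 values of 47 occupy positions 1–2 → each gets rank 1.
The 2 values of 24 occupy positions 5–6 → each gets rank 5.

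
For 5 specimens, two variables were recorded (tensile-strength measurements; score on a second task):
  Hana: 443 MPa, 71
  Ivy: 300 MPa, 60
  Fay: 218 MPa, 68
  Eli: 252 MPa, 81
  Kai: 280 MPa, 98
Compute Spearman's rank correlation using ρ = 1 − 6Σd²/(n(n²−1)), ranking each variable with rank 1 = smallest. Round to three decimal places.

Ranks of variable 1: 5, 4, 1, 2, 3
Ranks of variable 2: 3, 1, 2, 4, 5
d = r₁ − r₂: 2, 3, -1, -2, -2
d²: 4, 9, 1, 4, 4; Σd² = 22
ρ = 1 − 6·22/(5·24) = 1 − 132/120 = -0.100

-0.100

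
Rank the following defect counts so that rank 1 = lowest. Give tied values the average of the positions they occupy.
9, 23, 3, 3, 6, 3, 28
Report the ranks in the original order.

Sorted (ascending): 3, 3, 3, 6, 9, 23, 28
The 3 values of 3 occupy positions 1–3 → average rank 2.

5, 6, 2, 2, 4, 2, 7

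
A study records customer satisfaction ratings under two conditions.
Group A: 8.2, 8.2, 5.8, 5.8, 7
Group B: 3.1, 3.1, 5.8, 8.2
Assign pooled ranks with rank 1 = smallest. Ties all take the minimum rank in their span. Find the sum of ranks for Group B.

12

Sorted (ascending): 3.1, 3.1, 5.8, 5.8, 5.8, 7, 8.2, 8.2, 8.2
The 2 values of 3.1 occupy positions 1–2 → each gets rank 1.
The 3 values of 5.8 occupy positions 3–5 → each gets rank 3.
The 3 values of 8.2 occupy positions 7–9 → each gets rank 7.
Group B values → pooled ranks: 3.1→1, 3.1→1, 5.8→3, 8.2→7
Rank sum = 1 + 1 + 3 + 7 = 12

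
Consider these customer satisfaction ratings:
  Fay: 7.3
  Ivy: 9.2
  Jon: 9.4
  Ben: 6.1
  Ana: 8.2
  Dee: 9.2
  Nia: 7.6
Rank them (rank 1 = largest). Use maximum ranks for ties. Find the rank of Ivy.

Sorted (descending): 9.4, 9.2, 9.2, 8.2, 7.6, 7.3, 6.1
The 2 values of 9.2 occupy positions 2–3 → each gets rank 3.
Ivy has value 9.2 → rank 3.

3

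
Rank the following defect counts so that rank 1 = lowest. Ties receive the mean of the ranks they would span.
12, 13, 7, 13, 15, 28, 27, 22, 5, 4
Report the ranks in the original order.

4, 5.5, 3, 5.5, 7, 10, 9, 8, 2, 1

Sorted (ascending): 4, 5, 7, 12, 13, 13, 15, 22, 27, 28
The 2 values of 13 occupy positions 5–6 → average rank (5+6)/2 = 5.5.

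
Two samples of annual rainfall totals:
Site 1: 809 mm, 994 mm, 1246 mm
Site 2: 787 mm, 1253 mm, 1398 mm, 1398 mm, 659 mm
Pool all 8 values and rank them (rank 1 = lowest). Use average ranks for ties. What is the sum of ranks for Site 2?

Sorted (ascending): 659, 787, 809, 994, 1246, 1253, 1398, 1398
The 2 values of 1398 occupy positions 7–8 → average rank (7+8)/2 = 7.5.
Site 2 values → pooled ranks: 787→2, 1253→6, 1398→7.5, 1398→7.5, 659→1
Rank sum = 2 + 6 + 7.5 + 7.5 + 1 = 24

24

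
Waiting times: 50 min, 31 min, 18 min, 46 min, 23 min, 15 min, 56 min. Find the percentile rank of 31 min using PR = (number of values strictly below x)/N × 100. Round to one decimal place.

N = 7.
Strictly below 31: 3. Equal to 31: 1.
PR = 3/7 × 100 = 42.9

42.9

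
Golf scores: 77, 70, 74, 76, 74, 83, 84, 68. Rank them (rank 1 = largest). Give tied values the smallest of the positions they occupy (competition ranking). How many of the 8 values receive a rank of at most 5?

6

Sorted (descending): 84, 83, 77, 76, 74, 74, 70, 68
The 2 values of 74 occupy positions 5–6 → each gets rank 5.
Ranks ≤ 5: {1, 2, 3, 4, 5, 5} → 6 values.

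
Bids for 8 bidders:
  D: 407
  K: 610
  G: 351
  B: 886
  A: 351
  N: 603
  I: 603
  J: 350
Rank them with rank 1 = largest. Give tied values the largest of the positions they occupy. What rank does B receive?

Sorted (descending): 886, 610, 603, 603, 407, 351, 351, 350
The 2 values of 603 occupy positions 3–4 → each gets rank 4.
The 2 values of 351 occupy positions 6–7 → each gets rank 7.
B has value 886 → rank 1.

1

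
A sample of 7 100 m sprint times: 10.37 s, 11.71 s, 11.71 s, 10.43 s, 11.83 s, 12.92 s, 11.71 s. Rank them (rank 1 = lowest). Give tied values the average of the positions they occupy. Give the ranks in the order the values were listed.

Sorted (ascending): 10.37, 10.43, 11.71, 11.71, 11.71, 11.83, 12.92
The 3 values of 11.71 occupy positions 3–5 → average rank 4.

1, 4, 4, 2, 6, 7, 4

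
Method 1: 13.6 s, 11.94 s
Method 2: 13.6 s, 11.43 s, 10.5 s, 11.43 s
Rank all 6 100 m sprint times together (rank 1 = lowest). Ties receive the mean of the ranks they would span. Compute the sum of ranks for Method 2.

11.5

Sorted (ascending): 10.5, 11.43, 11.43, 11.94, 13.6, 13.6
The 2 values of 11.43 occupy positions 2–3 → average rank (2+3)/2 = 2.5.
The 2 values of 13.6 occupy positions 5–6 → average rank (5+6)/2 = 5.5.
Method 2 values → pooled ranks: 13.6→5.5, 11.43→2.5, 10.5→1, 11.43→2.5
Rank sum = 5.5 + 2.5 + 1 + 2.5 = 11.5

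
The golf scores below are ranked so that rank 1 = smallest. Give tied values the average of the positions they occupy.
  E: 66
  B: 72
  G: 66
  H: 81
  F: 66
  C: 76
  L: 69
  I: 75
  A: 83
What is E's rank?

Sorted (ascending): 66, 66, 66, 69, 72, 75, 76, 81, 83
The 3 values of 66 occupy positions 1–3 → average rank 2.
E has value 66 → rank 2.

2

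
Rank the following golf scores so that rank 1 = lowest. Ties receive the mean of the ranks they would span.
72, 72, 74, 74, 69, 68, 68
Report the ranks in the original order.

Sorted (ascending): 68, 68, 69, 72, 72, 74, 74
The 2 values of 68 occupy positions 1–2 → average rank (1+2)/2 = 1.5.
The 2 values of 72 occupy positions 4–5 → average rank (4+5)/2 = 4.5.
The 2 values of 74 occupy positions 6–7 → average rank (6+7)/2 = 6.5.

4.5, 4.5, 6.5, 6.5, 3, 1.5, 1.5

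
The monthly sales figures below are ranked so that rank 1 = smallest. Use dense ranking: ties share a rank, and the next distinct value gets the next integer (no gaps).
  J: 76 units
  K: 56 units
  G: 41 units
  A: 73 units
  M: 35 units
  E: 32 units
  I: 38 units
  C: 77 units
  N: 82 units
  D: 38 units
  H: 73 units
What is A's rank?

Sorted (ascending): 32, 35, 38, 38, 41, 56, 73, 73, 76, 77, 82
The 2 values of 38 share dense rank 3.
The 2 values of 73 share dense rank 6.
Remaining distinct values take the next consecutive integers.
A has value 73 units → rank 6.

6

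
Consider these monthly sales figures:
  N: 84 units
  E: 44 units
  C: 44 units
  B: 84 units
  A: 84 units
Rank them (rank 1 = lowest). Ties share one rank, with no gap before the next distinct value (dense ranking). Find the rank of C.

Sorted (ascending): 44, 44, 84, 84, 84
The 2 values of 44 share dense rank 1.
The 3 values of 84 share dense rank 2.
C has value 44 units → rank 1.

1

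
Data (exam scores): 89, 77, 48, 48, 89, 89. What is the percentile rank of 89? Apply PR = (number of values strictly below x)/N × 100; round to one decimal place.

50.0

N = 6.
Strictly below 89: 3. Equal to 89: 3.
PR = 3/6 × 100 = 50.0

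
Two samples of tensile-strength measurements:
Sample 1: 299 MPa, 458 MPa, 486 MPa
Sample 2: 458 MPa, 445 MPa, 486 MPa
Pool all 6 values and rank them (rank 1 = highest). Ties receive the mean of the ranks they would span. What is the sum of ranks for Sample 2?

10

Sorted (descending): 486, 486, 458, 458, 445, 299
The 2 values of 486 occupy positions 1–2 → average rank (1+2)/2 = 1.5.
The 2 values of 458 occupy positions 3–4 → average rank (3+4)/2 = 3.5.
Sample 2 values → pooled ranks: 458→3.5, 445→5, 486→1.5
Rank sum = 3.5 + 5 + 1.5 = 10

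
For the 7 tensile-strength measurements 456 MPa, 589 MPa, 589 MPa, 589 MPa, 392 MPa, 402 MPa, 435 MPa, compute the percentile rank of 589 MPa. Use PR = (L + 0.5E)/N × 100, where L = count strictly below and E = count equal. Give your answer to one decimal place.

N = 7.
Strictly below 589: 4. Equal to 589: 3.
PR = (4 + 0.5·3)/7 × 100 = 78.6

78.6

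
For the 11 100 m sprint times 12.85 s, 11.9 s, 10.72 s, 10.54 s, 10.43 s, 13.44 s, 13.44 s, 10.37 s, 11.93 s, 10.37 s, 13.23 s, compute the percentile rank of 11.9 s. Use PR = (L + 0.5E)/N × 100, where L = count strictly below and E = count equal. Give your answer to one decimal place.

N = 11.
Strictly below 11.9: 5. Equal to 11.9: 1.
PR = (5 + 0.5·1)/11 × 100 = 50.0

50.0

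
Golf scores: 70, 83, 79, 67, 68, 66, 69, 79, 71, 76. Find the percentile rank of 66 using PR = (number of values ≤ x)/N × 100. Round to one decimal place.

10.0

N = 10.
Strictly below 66: 0. Equal to 66: 1.
PR = 1/10 × 100 = 10.0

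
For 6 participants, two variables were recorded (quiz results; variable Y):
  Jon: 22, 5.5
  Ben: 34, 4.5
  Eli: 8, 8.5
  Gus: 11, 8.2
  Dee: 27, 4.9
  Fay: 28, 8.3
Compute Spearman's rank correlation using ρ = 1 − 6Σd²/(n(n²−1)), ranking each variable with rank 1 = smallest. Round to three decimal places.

Ranks of variable 1: 3, 6, 1, 2, 4, 5
Ranks of variable 2: 3, 1, 6, 4, 2, 5
d = r₁ − r₂: 0, 5, -5, -2, 2, 0
d²: 0, 25, 25, 4, 4, 0; Σd² = 58
ρ = 1 − 6·58/(6·35) = 1 − 348/210 = -0.657

-0.657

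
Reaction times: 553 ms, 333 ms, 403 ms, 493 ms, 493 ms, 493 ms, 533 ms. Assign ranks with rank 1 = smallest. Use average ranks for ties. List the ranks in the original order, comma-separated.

Sorted (ascending): 333, 403, 493, 493, 493, 533, 553
The 3 values of 493 occupy positions 3–5 → average rank 4.

7, 1, 2, 4, 4, 4, 6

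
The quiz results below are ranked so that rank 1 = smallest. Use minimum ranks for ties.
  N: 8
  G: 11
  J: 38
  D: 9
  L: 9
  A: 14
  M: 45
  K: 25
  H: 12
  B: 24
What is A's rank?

6

Sorted (ascending): 8, 9, 9, 11, 12, 14, 24, 25, 38, 45
The 2 values of 9 occupy positions 2–3 → each gets rank 2.
A has value 14 → rank 6.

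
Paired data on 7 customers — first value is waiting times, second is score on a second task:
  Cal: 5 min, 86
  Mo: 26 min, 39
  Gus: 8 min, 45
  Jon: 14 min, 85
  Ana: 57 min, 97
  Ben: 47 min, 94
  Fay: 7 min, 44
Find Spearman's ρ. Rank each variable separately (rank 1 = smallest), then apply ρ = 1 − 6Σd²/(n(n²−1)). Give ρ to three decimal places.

0.429

Ranks of variable 1: 1, 5, 3, 4, 7, 6, 2
Ranks of variable 2: 5, 1, 3, 4, 7, 6, 2
d = r₁ − r₂: -4, 4, 0, 0, 0, 0, 0
d²: 16, 16, 0, 0, 0, 0, 0; Σd² = 32
ρ = 1 − 6·32/(7·48) = 1 − 192/336 = 0.429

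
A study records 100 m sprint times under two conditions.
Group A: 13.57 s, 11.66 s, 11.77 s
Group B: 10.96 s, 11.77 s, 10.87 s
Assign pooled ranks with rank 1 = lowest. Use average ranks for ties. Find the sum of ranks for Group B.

7.5

Sorted (ascending): 10.87, 10.96, 11.66, 11.77, 11.77, 13.57
The 2 values of 11.77 occupy positions 4–5 → average rank (4+5)/2 = 4.5.
Group B values → pooled ranks: 10.96→2, 11.77→4.5, 10.87→1
Rank sum = 2 + 4.5 + 1 = 7.5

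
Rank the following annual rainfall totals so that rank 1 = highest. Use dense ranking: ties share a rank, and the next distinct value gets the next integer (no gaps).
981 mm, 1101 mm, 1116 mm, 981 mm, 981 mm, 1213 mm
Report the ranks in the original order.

Sorted (descending): 1213, 1116, 1101, 981, 981, 981
The 3 values of 981 share dense rank 4.
Remaining distinct values take the next consecutive integers.

4, 3, 2, 4, 4, 1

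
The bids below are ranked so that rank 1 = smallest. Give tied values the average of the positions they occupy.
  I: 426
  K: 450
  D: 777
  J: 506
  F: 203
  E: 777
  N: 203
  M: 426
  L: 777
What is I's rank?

3.5

Sorted (ascending): 203, 203, 426, 426, 450, 506, 777, 777, 777
The 2 values of 203 occupy positions 1–2 → average rank (1+2)/2 = 1.5.
The 2 values of 426 occupy positions 3–4 → average rank (3+4)/2 = 3.5.
The 3 values of 777 occupy positions 7–9 → average rank 8.
I has value 426 → rank 3.5.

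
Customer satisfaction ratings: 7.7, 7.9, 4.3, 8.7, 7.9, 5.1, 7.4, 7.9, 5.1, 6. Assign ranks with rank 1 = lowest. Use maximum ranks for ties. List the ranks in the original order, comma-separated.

6, 9, 1, 10, 9, 3, 5, 9, 3, 4

Sorted (ascending): 4.3, 5.1, 5.1, 6, 7.4, 7.7, 7.9, 7.9, 7.9, 8.7
The 2 values of 5.1 occupy positions 2–3 → each gets rank 3.
The 3 values of 7.9 occupy positions 7–9 → each gets rank 9.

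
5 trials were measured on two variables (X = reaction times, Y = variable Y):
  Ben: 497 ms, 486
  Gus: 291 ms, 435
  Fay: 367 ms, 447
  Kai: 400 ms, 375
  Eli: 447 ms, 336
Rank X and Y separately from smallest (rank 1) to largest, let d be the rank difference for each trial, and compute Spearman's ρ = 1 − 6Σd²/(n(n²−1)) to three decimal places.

0.100

Ranks of variable 1: 5, 1, 2, 3, 4
Ranks of variable 2: 5, 3, 4, 2, 1
d = r₁ − r₂: 0, -2, -2, 1, 3
d²: 0, 4, 4, 1, 9; Σd² = 18
ρ = 1 − 6·18/(5·24) = 1 − 108/120 = 0.100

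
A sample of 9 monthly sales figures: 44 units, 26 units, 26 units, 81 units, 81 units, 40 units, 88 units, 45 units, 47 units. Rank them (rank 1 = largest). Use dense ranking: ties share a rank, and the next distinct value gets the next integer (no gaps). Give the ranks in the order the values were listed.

Sorted (descending): 88, 81, 81, 47, 45, 44, 40, 26, 26
The 2 values of 81 share dense rank 2.
The 2 values of 26 share dense rank 7.
Remaining distinct values take the next consecutive integers.

5, 7, 7, 2, 2, 6, 1, 4, 3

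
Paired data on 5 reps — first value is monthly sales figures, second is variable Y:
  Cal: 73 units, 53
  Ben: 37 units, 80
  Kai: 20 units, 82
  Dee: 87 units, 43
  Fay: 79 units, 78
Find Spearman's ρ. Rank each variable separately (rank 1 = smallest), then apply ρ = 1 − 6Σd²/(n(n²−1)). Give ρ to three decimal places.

-0.900

Ranks of variable 1: 3, 2, 1, 5, 4
Ranks of variable 2: 2, 4, 5, 1, 3
d = r₁ − r₂: 1, -2, -4, 4, 1
d²: 1, 4, 16, 16, 1; Σd² = 38
ρ = 1 − 6·38/(5·24) = 1 − 228/120 = -0.900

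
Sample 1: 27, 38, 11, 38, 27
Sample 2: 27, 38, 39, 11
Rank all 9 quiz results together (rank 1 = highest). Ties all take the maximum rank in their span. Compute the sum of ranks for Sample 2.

Sorted (descending): 39, 38, 38, 38, 27, 27, 27, 11, 11
The 3 values of 38 occupy positions 2–4 → each gets rank 4.
The 3 values of 27 occupy positions 5–7 → each gets rank 7.
The 2 values of 11 occupy positions 8–9 → each gets rank 9.
Sample 2 values → pooled ranks: 27→7, 38→4, 39→1, 11→9
Rank sum = 7 + 4 + 1 + 9 = 21

21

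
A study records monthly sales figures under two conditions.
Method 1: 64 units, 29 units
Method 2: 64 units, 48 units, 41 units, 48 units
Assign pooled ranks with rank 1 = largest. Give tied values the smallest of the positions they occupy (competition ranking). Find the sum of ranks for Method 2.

12

Sorted (descending): 64, 64, 48, 48, 41, 29
The 2 values of 64 occupy positions 1–2 → each gets rank 1.
The 2 values of 48 occupy positions 3–4 → each gets rank 3.
Method 2 values → pooled ranks: 64→1, 48→3, 41→5, 48→3
Rank sum = 1 + 3 + 5 + 3 = 12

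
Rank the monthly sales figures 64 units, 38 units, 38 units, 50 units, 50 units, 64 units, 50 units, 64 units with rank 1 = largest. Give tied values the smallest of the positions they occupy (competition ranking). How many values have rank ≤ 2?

Sorted (descending): 64, 64, 64, 50, 50, 50, 38, 38
The 3 values of 64 occupy positions 1–3 → each gets rank 1.
The 3 values of 50 occupy positions 4–6 → each gets rank 4.
The 2 values of 38 occupy positions 7–8 → each gets rank 7.
Ranks ≤ 2: {1, 1, 1} → 3 values.

3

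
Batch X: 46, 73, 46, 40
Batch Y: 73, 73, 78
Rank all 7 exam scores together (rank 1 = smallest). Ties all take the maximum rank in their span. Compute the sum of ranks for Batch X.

13

Sorted (ascending): 40, 46, 46, 73, 73, 73, 78
The 2 values of 46 occupy positions 2–3 → each gets rank 3.
The 3 values of 73 occupy positions 4–6 → each gets rank 6.
Batch X values → pooled ranks: 46→3, 73→6, 46→3, 40→1
Rank sum = 3 + 6 + 3 + 1 = 13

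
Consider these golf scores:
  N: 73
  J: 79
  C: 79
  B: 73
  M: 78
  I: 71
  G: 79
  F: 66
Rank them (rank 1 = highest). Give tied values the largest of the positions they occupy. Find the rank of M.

4

Sorted (descending): 79, 79, 79, 78, 73, 73, 71, 66
The 3 values of 79 occupy positions 1–3 → each gets rank 3.
The 2 values of 73 occupy positions 5–6 → each gets rank 6.
M has value 78 → rank 4.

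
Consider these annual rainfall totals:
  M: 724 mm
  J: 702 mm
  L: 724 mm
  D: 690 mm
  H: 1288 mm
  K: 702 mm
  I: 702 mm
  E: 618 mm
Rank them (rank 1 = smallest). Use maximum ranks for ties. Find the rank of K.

Sorted (ascending): 618, 690, 702, 702, 702, 724, 724, 1288
The 3 values of 702 occupy positions 3–5 → each gets rank 5.
The 2 values of 724 occupy positions 6–7 → each gets rank 7.
K has value 702 mm → rank 5.

5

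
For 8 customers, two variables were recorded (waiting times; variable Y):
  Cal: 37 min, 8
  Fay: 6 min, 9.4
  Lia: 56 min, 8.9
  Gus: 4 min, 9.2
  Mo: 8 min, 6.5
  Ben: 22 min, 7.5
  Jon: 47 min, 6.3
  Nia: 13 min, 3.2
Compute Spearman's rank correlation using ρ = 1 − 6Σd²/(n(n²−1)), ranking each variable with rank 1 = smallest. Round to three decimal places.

Ranks of variable 1: 6, 2, 8, 1, 3, 5, 7, 4
Ranks of variable 2: 5, 8, 6, 7, 3, 4, 2, 1
d = r₁ − r₂: 1, -6, 2, -6, 0, 1, 5, 3
d²: 1, 36, 4, 36, 0, 1, 25, 9; Σd² = 112
ρ = 1 − 6·112/(8·63) = 1 − 672/504 = -0.333

-0.333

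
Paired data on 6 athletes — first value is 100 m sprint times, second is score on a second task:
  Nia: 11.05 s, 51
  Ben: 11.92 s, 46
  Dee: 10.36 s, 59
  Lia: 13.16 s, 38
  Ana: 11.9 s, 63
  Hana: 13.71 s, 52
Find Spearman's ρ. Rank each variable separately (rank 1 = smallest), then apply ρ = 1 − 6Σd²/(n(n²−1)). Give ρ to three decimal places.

-0.429

Ranks of variable 1: 2, 4, 1, 5, 3, 6
Ranks of variable 2: 3, 2, 5, 1, 6, 4
d = r₁ − r₂: -1, 2, -4, 4, -3, 2
d²: 1, 4, 16, 16, 9, 4; Σd² = 50
ρ = 1 − 6·50/(6·35) = 1 − 300/210 = -0.429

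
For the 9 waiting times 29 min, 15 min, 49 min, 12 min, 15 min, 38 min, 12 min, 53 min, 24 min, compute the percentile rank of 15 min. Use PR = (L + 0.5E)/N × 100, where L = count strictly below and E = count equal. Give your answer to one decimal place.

33.3

N = 9.
Strictly below 15: 2. Equal to 15: 2.
PR = (2 + 0.5·2)/9 × 100 = 33.3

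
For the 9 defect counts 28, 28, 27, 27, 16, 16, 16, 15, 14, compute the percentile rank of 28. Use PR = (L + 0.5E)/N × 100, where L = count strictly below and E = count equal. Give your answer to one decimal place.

88.9

N = 9.
Strictly below 28: 7. Equal to 28: 2.
PR = (7 + 0.5·2)/9 × 100 = 88.9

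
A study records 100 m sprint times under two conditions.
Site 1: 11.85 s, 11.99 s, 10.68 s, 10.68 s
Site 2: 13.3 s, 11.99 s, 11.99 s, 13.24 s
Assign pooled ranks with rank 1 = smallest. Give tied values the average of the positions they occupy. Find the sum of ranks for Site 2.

Sorted (ascending): 10.68, 10.68, 11.85, 11.99, 11.99, 11.99, 13.24, 13.3
The 2 values of 10.68 occupy positions 1–2 → average rank (1+2)/2 = 1.5.
The 3 values of 11.99 occupy positions 4–6 → average rank 5.
Site 2 values → pooled ranks: 13.3→8, 11.99→5, 11.99→5, 13.24→7
Rank sum = 8 + 5 + 5 + 7 = 25

25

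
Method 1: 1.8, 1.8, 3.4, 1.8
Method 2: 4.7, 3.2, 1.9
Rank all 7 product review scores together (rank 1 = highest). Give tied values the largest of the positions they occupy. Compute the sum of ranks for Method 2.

8

Sorted (descending): 4.7, 3.4, 3.2, 1.9, 1.8, 1.8, 1.8
The 3 values of 1.8 occupy positions 5–7 → each gets rank 7.
Method 2 values → pooled ranks: 4.7→1, 3.2→3, 1.9→4
Rank sum = 1 + 3 + 4 = 8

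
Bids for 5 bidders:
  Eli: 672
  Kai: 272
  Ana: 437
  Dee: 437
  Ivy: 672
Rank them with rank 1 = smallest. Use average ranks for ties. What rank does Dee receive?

2.5

Sorted (ascending): 272, 437, 437, 672, 672
The 2 values of 437 occupy positions 2–3 → average rank (2+3)/2 = 2.5.
The 2 values of 672 occupy positions 4–5 → average rank (4+5)/2 = 4.5.
Dee has value 437 → rank 2.5.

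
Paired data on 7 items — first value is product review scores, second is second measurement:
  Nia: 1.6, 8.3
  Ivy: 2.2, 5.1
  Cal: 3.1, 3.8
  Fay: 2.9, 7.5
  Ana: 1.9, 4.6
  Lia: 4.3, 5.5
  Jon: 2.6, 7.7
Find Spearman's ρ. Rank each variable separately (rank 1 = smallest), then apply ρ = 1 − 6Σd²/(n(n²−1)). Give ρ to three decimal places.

Ranks of variable 1: 1, 3, 6, 5, 2, 7, 4
Ranks of variable 2: 7, 3, 1, 5, 2, 4, 6
d = r₁ − r₂: -6, 0, 5, 0, 0, 3, -2
d²: 36, 0, 25, 0, 0, 9, 4; Σd² = 74
ρ = 1 − 6·74/(7·48) = 1 − 444/336 = -0.321

-0.321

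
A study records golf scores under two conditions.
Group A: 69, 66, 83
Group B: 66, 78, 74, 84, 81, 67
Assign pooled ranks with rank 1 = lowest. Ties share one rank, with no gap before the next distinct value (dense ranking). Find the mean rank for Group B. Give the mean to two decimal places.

Sorted (ascending): 66, 66, 67, 69, 74, 78, 81, 83, 84
The 2 values of 66 share dense rank 1.
Remaining distinct values take the next consecutive integers.
Group B values → pooled ranks: 66→1, 78→5, 74→4, 84→8, 81→6, 67→2
Mean rank = (1 + 5 + 4 + 8 + 6 + 2) / 6 = 4.33

4.33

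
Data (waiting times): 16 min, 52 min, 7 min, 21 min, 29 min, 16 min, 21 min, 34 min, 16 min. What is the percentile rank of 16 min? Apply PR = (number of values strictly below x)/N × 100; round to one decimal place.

N = 9.
Strictly below 16: 1. Equal to 16: 3.
PR = 1/9 × 100 = 11.1

11.1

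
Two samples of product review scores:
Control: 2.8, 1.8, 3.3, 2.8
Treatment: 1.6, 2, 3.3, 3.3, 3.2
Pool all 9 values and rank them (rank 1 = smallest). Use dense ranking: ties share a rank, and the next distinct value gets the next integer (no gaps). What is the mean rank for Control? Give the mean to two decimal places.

Sorted (ascending): 1.6, 1.8, 2, 2.8, 2.8, 3.2, 3.3, 3.3, 3.3
The 2 values of 2.8 share dense rank 4.
The 3 values of 3.3 share dense rank 6.
Remaining distinct values take the next consecutive integers.
Control values → pooled ranks: 2.8→4, 1.8→2, 3.3→6, 2.8→4
Mean rank = (4 + 2 + 6 + 4) / 4 = 4.00

4.00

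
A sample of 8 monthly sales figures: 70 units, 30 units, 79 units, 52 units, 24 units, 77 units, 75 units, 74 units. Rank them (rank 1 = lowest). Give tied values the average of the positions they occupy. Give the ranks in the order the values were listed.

Sorted (ascending): 24, 30, 52, 70, 74, 75, 77, 79
No ties — each value takes its position as its rank.

4, 2, 8, 3, 1, 7, 6, 5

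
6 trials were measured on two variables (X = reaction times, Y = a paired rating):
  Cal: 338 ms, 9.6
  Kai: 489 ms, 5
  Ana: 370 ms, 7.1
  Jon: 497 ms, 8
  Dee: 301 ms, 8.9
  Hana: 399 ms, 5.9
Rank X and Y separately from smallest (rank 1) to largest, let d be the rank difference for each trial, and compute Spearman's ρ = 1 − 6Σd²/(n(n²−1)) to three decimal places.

-0.600

Ranks of variable 1: 2, 5, 3, 6, 1, 4
Ranks of variable 2: 6, 1, 3, 4, 5, 2
d = r₁ − r₂: -4, 4, 0, 2, -4, 2
d²: 16, 16, 0, 4, 16, 4; Σd² = 56
ρ = 1 − 6·56/(6·35) = 1 − 336/210 = -0.600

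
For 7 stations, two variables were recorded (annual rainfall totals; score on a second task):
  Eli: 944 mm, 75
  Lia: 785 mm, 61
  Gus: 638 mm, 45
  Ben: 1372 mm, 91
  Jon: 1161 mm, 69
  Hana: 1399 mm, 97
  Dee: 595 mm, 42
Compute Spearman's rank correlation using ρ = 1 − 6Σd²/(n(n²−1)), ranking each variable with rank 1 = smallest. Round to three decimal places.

0.964

Ranks of variable 1: 4, 3, 2, 6, 5, 7, 1
Ranks of variable 2: 5, 3, 2, 6, 4, 7, 1
d = r₁ − r₂: -1, 0, 0, 0, 1, 0, 0
d²: 1, 0, 0, 0, 1, 0, 0; Σd² = 2
ρ = 1 − 6·2/(7·48) = 1 − 12/336 = 0.964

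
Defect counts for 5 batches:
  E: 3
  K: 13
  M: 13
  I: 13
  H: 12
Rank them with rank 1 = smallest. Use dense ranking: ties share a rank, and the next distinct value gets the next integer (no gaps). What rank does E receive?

Sorted (ascending): 3, 12, 13, 13, 13
The 3 values of 13 share dense rank 3.
Remaining distinct values take the next consecutive integers.
E has value 3 → rank 1.

1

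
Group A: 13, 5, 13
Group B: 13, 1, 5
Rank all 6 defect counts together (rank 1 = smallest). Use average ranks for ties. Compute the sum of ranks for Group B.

8.5

Sorted (ascending): 1, 5, 5, 13, 13, 13
The 2 values of 5 occupy positions 2–3 → average rank (2+3)/2 = 2.5.
The 3 values of 13 occupy positions 4–6 → average rank 5.
Group B values → pooled ranks: 13→5, 1→1, 5→2.5
Rank sum = 5 + 1 + 2.5 = 8.5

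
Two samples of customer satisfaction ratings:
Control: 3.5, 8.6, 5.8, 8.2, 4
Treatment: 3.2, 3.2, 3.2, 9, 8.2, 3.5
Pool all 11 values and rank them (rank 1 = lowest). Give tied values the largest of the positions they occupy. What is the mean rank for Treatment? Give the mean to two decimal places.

5.67

Sorted (ascending): 3.2, 3.2, 3.2, 3.5, 3.5, 4, 5.8, 8.2, 8.2, 8.6, 9
The 3 values of 3.2 occupy positions 1–3 → each gets rank 3.
The 2 values of 3.5 occupy positions 4–5 → each gets rank 5.
The 2 values of 8.2 occupy positions 8–9 → each gets rank 9.
Treatment values → pooled ranks: 3.2→3, 3.2→3, 3.2→3, 9→11, 8.2→9, 3.5→5
Mean rank = (3 + 3 + 3 + 11 + 9 + 5) / 6 = 5.67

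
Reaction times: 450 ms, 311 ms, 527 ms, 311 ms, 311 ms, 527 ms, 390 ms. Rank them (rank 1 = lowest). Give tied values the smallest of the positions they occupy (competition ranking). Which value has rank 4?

Sorted (ascending): 311, 311, 311, 390, 450, 527, 527
The 3 values of 311 occupy positions 1–3 → each gets rank 1.
The 2 values of 527 occupy positions 6–7 → each gets rank 6.
Rank 4 → value 390.

390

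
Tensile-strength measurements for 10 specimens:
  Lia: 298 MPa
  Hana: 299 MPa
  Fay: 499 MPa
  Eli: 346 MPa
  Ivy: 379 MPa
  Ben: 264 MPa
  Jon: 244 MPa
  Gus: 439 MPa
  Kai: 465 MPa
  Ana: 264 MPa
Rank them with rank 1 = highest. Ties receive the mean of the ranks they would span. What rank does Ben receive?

Sorted (descending): 499, 465, 439, 379, 346, 299, 298, 264, 264, 244
The 2 values of 264 occupy positions 8–9 → average rank (8+9)/2 = 8.5.
Ben has value 264 MPa → rank 8.5.

8.5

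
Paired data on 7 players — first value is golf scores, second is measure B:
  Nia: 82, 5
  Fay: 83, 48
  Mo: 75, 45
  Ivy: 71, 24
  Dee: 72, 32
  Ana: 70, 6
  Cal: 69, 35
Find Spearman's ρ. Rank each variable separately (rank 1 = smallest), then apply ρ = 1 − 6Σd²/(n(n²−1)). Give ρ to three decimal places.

0.250

Ranks of variable 1: 6, 7, 5, 3, 4, 2, 1
Ranks of variable 2: 1, 7, 6, 3, 4, 2, 5
d = r₁ − r₂: 5, 0, -1, 0, 0, 0, -4
d²: 25, 0, 1, 0, 0, 0, 16; Σd² = 42
ρ = 1 − 6·42/(7·48) = 1 − 252/336 = 0.250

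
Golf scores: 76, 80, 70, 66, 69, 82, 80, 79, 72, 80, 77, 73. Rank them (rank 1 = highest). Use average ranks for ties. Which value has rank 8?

73

Sorted (descending): 82, 80, 80, 80, 79, 77, 76, 73, 72, 70, 69, 66
The 3 values of 80 occupy positions 2–4 → average rank 3.
Rank 8 → value 73.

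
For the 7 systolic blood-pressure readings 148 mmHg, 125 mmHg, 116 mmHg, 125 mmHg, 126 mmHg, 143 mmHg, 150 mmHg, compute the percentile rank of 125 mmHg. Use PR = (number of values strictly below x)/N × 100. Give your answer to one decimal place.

N = 7.
Strictly below 125: 1. Equal to 125: 2.
PR = 1/7 × 100 = 14.3

14.3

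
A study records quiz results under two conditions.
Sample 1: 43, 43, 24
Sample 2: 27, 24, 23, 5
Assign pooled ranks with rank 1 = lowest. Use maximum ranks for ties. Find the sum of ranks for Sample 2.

12

Sorted (ascending): 5, 23, 24, 24, 27, 43, 43
The 2 values of 24 occupy positions 3–4 → each gets rank 4.
The 2 values of 43 occupy positions 6–7 → each gets rank 7.
Sample 2 values → pooled ranks: 27→5, 24→4, 23→2, 5→1
Rank sum = 5 + 4 + 2 + 1 = 12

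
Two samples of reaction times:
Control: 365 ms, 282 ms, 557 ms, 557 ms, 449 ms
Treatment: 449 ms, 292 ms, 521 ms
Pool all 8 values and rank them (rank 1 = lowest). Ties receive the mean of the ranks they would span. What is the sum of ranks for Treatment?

12.5

Sorted (ascending): 282, 292, 365, 449, 449, 521, 557, 557
The 2 values of 449 occupy positions 4–5 → average rank (4+5)/2 = 4.5.
The 2 values of 557 occupy positions 7–8 → average rank (7+8)/2 = 7.5.
Treatment values → pooled ranks: 449→4.5, 292→2, 521→6
Rank sum = 4.5 + 2 + 6 = 12.5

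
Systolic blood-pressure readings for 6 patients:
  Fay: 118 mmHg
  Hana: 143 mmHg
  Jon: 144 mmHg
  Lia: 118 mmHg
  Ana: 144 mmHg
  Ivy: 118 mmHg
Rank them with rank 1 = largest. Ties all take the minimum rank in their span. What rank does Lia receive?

Sorted (descending): 144, 144, 143, 118, 118, 118
The 2 values of 144 occupy positions 1–2 → each gets rank 1.
The 3 values of 118 occupy positions 4–6 → each gets rank 4.
Lia has value 118 mmHg → rank 4.

4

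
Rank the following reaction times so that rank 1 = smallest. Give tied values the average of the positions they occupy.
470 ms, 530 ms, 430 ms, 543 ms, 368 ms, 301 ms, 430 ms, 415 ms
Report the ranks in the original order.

6, 7, 4.5, 8, 2, 1, 4.5, 3

Sorted (ascending): 301, 368, 415, 430, 430, 470, 530, 543
The 2 values of 430 occupy positions 4–5 → average rank (4+5)/2 = 4.5.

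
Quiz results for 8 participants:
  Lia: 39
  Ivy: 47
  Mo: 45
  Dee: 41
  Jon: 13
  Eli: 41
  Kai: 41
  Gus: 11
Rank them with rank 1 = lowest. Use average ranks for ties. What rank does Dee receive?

5

Sorted (ascending): 11, 13, 39, 41, 41, 41, 45, 47
The 3 values of 41 occupy positions 4–6 → average rank 5.
Dee has value 41 → rank 5.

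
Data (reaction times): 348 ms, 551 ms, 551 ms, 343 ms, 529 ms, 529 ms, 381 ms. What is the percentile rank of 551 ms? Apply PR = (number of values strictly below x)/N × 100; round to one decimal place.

71.4

N = 7.
Strictly below 551: 5. Equal to 551: 2.
PR = 5/7 × 100 = 71.4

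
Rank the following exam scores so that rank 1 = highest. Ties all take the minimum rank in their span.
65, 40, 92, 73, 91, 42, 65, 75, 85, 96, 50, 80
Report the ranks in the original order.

Sorted (descending): 96, 92, 91, 85, 80, 75, 73, 65, 65, 50, 42, 40
The 2 values of 65 occupy positions 8–9 → each gets rank 8.

8, 12, 2, 7, 3, 11, 8, 6, 4, 1, 10, 5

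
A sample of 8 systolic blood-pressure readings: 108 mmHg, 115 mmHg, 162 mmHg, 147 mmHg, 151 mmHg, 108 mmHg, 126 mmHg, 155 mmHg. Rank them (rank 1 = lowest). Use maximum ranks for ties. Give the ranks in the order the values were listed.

Sorted (ascending): 108, 108, 115, 126, 147, 151, 155, 162
The 2 values of 108 occupy positions 1–2 → each gets rank 2.

2, 3, 8, 5, 6, 2, 4, 7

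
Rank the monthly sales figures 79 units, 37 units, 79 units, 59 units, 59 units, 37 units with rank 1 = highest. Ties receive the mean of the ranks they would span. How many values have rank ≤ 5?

4

Sorted (descending): 79, 79, 59, 59, 37, 37
The 2 values of 79 occupy positions 1–2 → average rank (1+2)/2 = 1.5.
The 2 values of 59 occupy positions 3–4 → average rank (3+4)/2 = 3.5.
The 2 values of 37 occupy positions 5–6 → average rank (5+6)/2 = 5.5.
Ranks ≤ 5: {1.5, 1.5, 3.5, 3.5} → 4 values.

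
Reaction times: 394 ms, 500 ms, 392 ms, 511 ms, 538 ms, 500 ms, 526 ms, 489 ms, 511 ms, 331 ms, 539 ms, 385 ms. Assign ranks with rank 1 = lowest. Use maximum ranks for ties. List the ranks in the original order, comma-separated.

4, 7, 3, 9, 11, 7, 10, 5, 9, 1, 12, 2

Sorted (ascending): 331, 385, 392, 394, 489, 500, 500, 511, 511, 526, 538, 539
The 2 values of 500 occupy positions 6–7 → each gets rank 7.
The 2 values of 511 occupy positions 8–9 → each gets rank 9.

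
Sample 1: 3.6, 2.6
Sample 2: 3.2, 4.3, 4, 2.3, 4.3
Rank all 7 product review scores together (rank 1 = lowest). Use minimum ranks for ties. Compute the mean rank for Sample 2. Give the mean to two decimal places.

4.20

Sorted (ascending): 2.3, 2.6, 3.2, 3.6, 4, 4.3, 4.3
The 2 values of 4.3 occupy positions 6–7 → each gets rank 6.
Sample 2 values → pooled ranks: 3.2→3, 4.3→6, 4→5, 2.3→1, 4.3→6
Mean rank = (3 + 6 + 5 + 1 + 6) / 5 = 4.20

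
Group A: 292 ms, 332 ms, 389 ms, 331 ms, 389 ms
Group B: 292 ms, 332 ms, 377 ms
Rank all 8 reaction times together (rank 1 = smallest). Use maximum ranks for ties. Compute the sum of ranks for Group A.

Sorted (ascending): 292, 292, 331, 332, 332, 377, 389, 389
The 2 values of 292 occupy positions 1–2 → each gets rank 2.
The 2 values of 332 occupy positions 4–5 → each gets rank 5.
The 2 values of 389 occupy positions 7–8 → each gets rank 8.
Group A values → pooled ranks: 292→2, 332→5, 389→8, 331→3, 389→8
Rank sum = 2 + 5 + 8 + 3 + 8 = 26

26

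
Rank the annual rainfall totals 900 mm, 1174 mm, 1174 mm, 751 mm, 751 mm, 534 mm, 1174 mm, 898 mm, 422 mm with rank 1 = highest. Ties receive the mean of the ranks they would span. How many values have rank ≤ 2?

3

Sorted (descending): 1174, 1174, 1174, 900, 898, 751, 751, 534, 422
The 3 values of 1174 occupy positions 1–3 → average rank 2.
The 2 values of 751 occupy positions 6–7 → average rank (6+7)/2 = 6.5.
Ranks ≤ 2: {2, 2, 2} → 3 values.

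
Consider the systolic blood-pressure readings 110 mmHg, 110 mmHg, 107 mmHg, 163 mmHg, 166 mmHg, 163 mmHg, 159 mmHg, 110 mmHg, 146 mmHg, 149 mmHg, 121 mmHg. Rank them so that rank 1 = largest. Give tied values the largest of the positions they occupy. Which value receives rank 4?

Sorted (descending): 166, 163, 163, 159, 149, 146, 121, 110, 110, 110, 107
The 2 values of 163 occupy positions 2–3 → each gets rank 3.
The 3 values of 110 occupy positions 8–10 → each gets rank 10.
Rank 4 → value 159.

159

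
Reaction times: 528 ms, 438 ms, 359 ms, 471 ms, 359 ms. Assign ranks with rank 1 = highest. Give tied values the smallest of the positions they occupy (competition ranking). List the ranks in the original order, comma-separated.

1, 3, 4, 2, 4

Sorted (descending): 528, 471, 438, 359, 359
The 2 values of 359 occupy positions 4–5 → each gets rank 4.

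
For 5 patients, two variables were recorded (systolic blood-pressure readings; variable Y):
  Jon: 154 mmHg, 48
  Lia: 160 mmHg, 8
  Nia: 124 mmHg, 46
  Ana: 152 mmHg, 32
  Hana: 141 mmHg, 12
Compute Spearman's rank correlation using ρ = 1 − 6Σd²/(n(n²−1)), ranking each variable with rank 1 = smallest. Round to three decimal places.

Ranks of variable 1: 4, 5, 1, 3, 2
Ranks of variable 2: 5, 1, 4, 3, 2
d = r₁ − r₂: -1, 4, -3, 0, 0
d²: 1, 16, 9, 0, 0; Σd² = 26
ρ = 1 − 6·26/(5·24) = 1 − 156/120 = -0.300

-0.300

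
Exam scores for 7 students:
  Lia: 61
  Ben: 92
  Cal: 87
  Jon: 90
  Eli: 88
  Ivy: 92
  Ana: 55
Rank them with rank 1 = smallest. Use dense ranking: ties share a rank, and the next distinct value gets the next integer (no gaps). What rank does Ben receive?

Sorted (ascending): 55, 61, 87, 88, 90, 92, 92
The 2 values of 92 share dense rank 6.
Remaining distinct values take the next consecutive integers.
Ben has value 92 → rank 6.

6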